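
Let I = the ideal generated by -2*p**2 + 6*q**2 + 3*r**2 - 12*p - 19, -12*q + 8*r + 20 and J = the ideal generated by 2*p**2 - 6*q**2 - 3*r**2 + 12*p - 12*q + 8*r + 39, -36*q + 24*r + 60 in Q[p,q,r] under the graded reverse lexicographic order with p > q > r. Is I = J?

Equality of ideals is decidable: compute both reduced Gröbner bases (unique for the ordering) and check whether they agree.
Buchberger on the first generating set:
f_1 = -2*p**2 + 6*q**2 + 3*r**2 - 12*p - 19, LT = p**2.
f_2 = -12*q + 8*r + 20, LT = q.

S(f_1,f_2): leading monomials are coprime, so the S-polynomial reduces to 0 (Buchberger's first criterion).
Every S-polynomial of the final basis reduces to 0, so we have a Gröbner basis.
Inter-reduce: drop elements whose leading term is divisible by another's, tail-reduce, and make monic.
Reduced Gröbner basis: {p**2 - 17/6*r**2 + 6*p - 20/3*r + 7/6, q - 2/3*r - 5/3}.

Buchberger on the second generating set:
h_1 = 2*p**2 - 6*q**2 - 3*r**2 + 12*p - 12*q + 8*r + 39, LT = p**2.
h_2 = -36*q + 24*r + 60, LT = q.

S(h_1,h_2): leading monomials are coprime, so the S-polynomial reduces to 0 (Buchberger's first criterion).
Every S-polynomial of the final basis reduces to 0, so we have a Gröbner basis.
Inter-reduce: drop elements whose leading term is divisible by another's, tail-reduce, and make monic.
Reduced Gröbner basis: {p**2 - 17/6*r**2 + 6*p - 20/3*r + 7/6, q - 2/3*r - 5/3}.

These coincide, so the ideals are equal.

Yes, the ideals are equal.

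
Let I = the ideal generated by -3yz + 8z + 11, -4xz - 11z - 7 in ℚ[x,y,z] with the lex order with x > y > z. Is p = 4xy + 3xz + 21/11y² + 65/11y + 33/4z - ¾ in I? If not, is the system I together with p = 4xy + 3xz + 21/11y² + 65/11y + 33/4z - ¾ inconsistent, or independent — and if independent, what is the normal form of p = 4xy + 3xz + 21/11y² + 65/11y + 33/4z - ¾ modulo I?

Adjoining 4xy + 3xz + 21/11y² + 65/11y + 33/4z - ¾ makes the ideal the whole ring: the system is inconsistent.

First compute the reduced Gröbner basis of I by Buchberger's algorithm.
f_1 = -3yz + 8z + 11, LT = yz.
f_2 = -4xz - 11z - 7, LT = xz.

S(f_1,f_2): lcm = xyz. S = -8/3xz - 11/3x - 11/4yz - 7/4y.
  leading term xz: subtract (⅔)·f_2 from -8/3xz - 11/3x - 11/4yz - 7/4y → -11/3x - 11/4yz - 7/4y + 22/3z + 14/3
  leading term x: no divisor's leading term divides it; move -11/3x to the remainder.
  leading term yz: subtract (11/12)·f_1 from -11/4yz - 7/4y + 22/3z + 14/3 → -7/4y - 65/12
  leading term y: no divisor's leading term divides it; move -7/4y to the remainder.
  leading term 1: no divisor's leading term divides it; move -65/12 to the remainder.
  remainder -11/3x - 7/4y - 65/12 ≠ 0; add h_3 = -11/3x - 7/4y - 65/12 to the basis.

The other S-polynomials (S(f_1,h_3), S(f_2,h_3)) all reduce to 0 modulo the current basis, so we have a Gröbner basis.
Inter-reduce: drop elements whose leading term is divisible by another's, tail-reduce, and make monic.
Reduced Gröbner basis: {x + 21/44y + 65/44, yz - 8/3z - 11/3}.
Label its elements g_1 = x + 21/44y + 65/44, g_2 = yz - 8/3z - 11/3.

Reduce p = 4xy + 3xz + 21/11y² + 65/11y + 33/4z - ¾ modulo G:
  leading term xy: subtract (4y)·g_1 from 4xy + 3xz + 21/11y² + 65/11y + 33/4z - ¾ → 3xz + 33/4z - ¾
  leading term xz: subtract (3z)·g_1 from 3xz + 33/4z - ¾ → -63/44yz + 42/11z - ¾
  leading term yz: subtract (-63/44)·g_2 from -63/44yz + 42/11z - ¾ → -6
  leading term 1: no divisor's leading term divides it; move -6 to the remainder.
  normal form = -6.
The normal form is nonzero, so p ∉ I. Since p minus its normal form lies in I, I + (p) = I + (r) where r = -6; decide whether this ideal is the whole ring.
Here r = -6 is a nonzero constant, hence a unit: 1 ∈ I + (p), the Gröbner basis of I + (p) is {1}, and the enlarged system has no common solution — adjoining p is inconsistent.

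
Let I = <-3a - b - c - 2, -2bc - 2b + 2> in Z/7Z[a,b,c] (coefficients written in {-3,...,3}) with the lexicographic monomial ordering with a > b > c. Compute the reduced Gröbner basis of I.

G = {a - 2b - 2c + 3, bc + b - 1}

This is the nonlinear analogue of row-reducing a linear system.

f_1 = -3a - b - c - 2, LT = a.
f_2 = -2bc - 2b + 2, LT = bc.

S(f_1,f_2): leading monomials are coprime, so the S-polynomial reduces to 0 (Buchberger's first criterion).
Every S-polynomial of the final basis reduces to 0, so we have a Gröbner basis.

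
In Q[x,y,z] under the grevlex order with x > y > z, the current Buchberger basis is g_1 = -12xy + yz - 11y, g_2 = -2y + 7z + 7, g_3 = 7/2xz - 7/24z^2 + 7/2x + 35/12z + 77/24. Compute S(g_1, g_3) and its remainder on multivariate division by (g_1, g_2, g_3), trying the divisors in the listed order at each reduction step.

lcm(LM(g_1), LM(g_3)) = xyz.
S = (lcm/LT(g_1))·g_1 − (lcm/LT(g_3))·g_3 = -xy + 1/12yz - 11/12y.
Reduce S modulo (g_1, g_2, g_3) in that order:
  leading term xy: subtract (1/12)·g_1 from -xy + 1/12yz - 11/12y → 0
The remainder is 0, so this S-polynomial contributes no new basis element.

S(g_1, g_3) = -xy + 1/12yz - 11/12y; remainder on division = 0.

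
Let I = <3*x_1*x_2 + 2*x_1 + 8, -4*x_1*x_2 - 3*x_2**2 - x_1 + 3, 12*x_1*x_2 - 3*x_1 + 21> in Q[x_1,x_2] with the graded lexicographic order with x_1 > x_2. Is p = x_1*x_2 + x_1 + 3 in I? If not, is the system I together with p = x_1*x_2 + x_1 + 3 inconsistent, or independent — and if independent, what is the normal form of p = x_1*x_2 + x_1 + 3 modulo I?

x_1*x_2 + x_1 + 3 lies in I (it reduces to 0).

First compute the reduced Gröbner basis of I by Buchberger's algorithm.
f_1 = 3*x_1*x_2 + 2*x_1 + 8, LT = x_1*x_2.
f_2 = -4*x_1*x_2 - 3*x_2**2 - x_1 + 3, LT = x_1*x_2.
f_3 = 12*x_1*x_2 - 3*x_1 + 21, LT = x_1*x_2.

S(f_1,f_2): lcm = x_1*x_2. S = -3/4*x_2**2 + 5/12*x_1 + 41/12.
  leading term x_2**2: no divisor's leading term divides it; move -3/4*x_2**2 to the remainder.
  leading term x_1: no divisor's leading term divides it; move 5/12*x_1 to the remainder.
  leading term 1: no divisor's leading term divides it; move 41/12 to the remainder.
  remainder -3/4*x_2**2 + 5/12*x_1 + 41/12 ≠ 0; add h_4 = -3/4*x_2**2 + 5/12*x_1 + 41/12 to the basis.

S(f_1,f_3): lcm = x_1*x_2. S = 11/12*x_1 + 11/12.
  leading term x_1: no divisor's leading term divides it; move 11/12*x_1 to the remainder.
  leading term 1: no divisor's leading term divides it; move 11/12 to the remainder.
  remainder 11/12*x_1 + 11/12 ≠ 0; add h_5 = 11/12*x_1 + 11/12 to the basis.

S(f_2,f_3): lcm = x_1*x_2. S = 3/4*x_2**2 + 1/2*x_1 - 5/2.
  leading term x_2**2: subtract (-1)·h_4 from 3/4*x_2**2 + 1/2*x_1 - 5/2 → 11/12*x_1 + 11/12
  leading term x_1: subtract (1)·h_5 from 11/12*x_1 + 11/12 → 0
  remainder 0.

S(f_1,h_4): lcm = x_1*x_2**2. S = 5/9*x_1**2 + 2/3*x_1*x_2 + 41/9*x_1 + 8/3*x_2.
  leading term x_1**2: subtract (20/33*x_1)·h_5 from 5/9*x_1**2 + 2/3*x_1*x_2 + 41/9*x_1 + 8/3*x_2 → 2/3*x_1*x_2 + 4*x_1 + 8/3*x_2
  leading term x_1*x_2: subtract (2/9)·f_1 from 2/3*x_1*x_2 + 4*x_1 + 8/3*x_2 → 32/9*x_1 + 8/3*x_2 - 16/9
  leading term x_1: subtract (128/33)·h_5 from 32/9*x_1 + 8/3*x_2 - 16/9 → 8/3*x_2 - 16/3
  leading term x_2: no divisor's leading term divides it; move 8/3*x_2 to the remainder.
  leading term 1: no divisor's leading term divides it; move -16/3 to the remainder.
  remainder 8/3*x_2 - 16/3 ≠ 0; add h_6 = 8/3*x_2 - 16/3 to the basis.

S(f_2,h_4): lcm = x_1*x_2**2. S = 3/4*x_2**3 + 5/9*x_1**2 + 1/4*x_1*x_2 + 41/9*x_1 - 3/4*x_2.
  leading term x_2**3: subtract (-x_2)·h_4 from 3/4*x_2**3 + 5/9*x_1**2 + 1/4*x_1*x_2 + 41/9*x_1 - 3/4*x_2 → 5/9*x_1**2 + 2/3*x_1*x_2 + 41/9*x_1 + 8/3*x_2
  leading term x_1**2: subtract (20/33*x_1)·h_5 from 5/9*x_1**2 + 2/3*x_1*x_2 + 41/9*x_1 + 8/3*x_2 → 2/3*x_1*x_2 + 4*x_1 + 8/3*x_2
  leading term x_1*x_2: subtract (2/9)·f_1 from 2/3*x_1*x_2 + 4*x_1 + 8/3*x_2 → 32/9*x_1 + 8/3*x_2 - 16/9
  leading term x_1: subtract (128/33)·h_5 from 32/9*x_1 + 8/3*x_2 - 16/9 → 8/3*x_2 - 16/3
  leading term x_2: subtract (1)·h_6 from 8/3*x_2 - 16/3 → 0
  remainder 0.

S(f_3,h_4): lcm = x_1*x_2**2. S = 5/9*x_1**2 - 1/4*x_1*x_2 + 41/9*x_1 + 7/4*x_2.
  leading term x_1**2: subtract (20/33*x_1)·h_5 from 5/9*x_1**2 - 1/4*x_1*x_2 + 41/9*x_1 + 7/4*x_2 → -1/4*x_1*x_2 + 4*x_1 + 7/4*x_2
  leading term x_1*x_2: subtract (-1/12)·f_1 from -1/4*x_1*x_2 + 4*x_1 + 7/4*x_2 → 25/6*x_1 + 7/4*x_2 + 2/3
  leading term x_1: subtract (50/11)·h_5 from 25/6*x_1 + 7/4*x_2 + 2/3 → 7/4*x_2 - 7/2
  leading term x_2: subtract (21/32)·h_6 from 7/4*x_2 - 7/2 → 0
  remainder 0.

S(f_1,h_5): lcm = x_1*x_2. S = 2/3*x_1 - x_2 + 8/3.
  leading term x_1: subtract (8/11)·h_5 from 2/3*x_1 - x_2 + 8/3 → -x_2 + 2
  leading term x_2: subtract (-3/8)·h_6 from -x_2 + 2 → 0
  remainder 0.

S(f_2,h_5): lcm = x_1*x_2. S = 3/4*x_2**2 + 1/4*x_1 - x_2 - 3/4.
  leading term x_2**2: subtract (-1)·h_4 from 3/4*x_2**2 + 1/4*x_1 - x_2 - 3/4 → 2/3*x_1 - x_2 + 8/3
  leading term x_1: subtract (8/11)·h_5 from 2/3*x_1 - x_2 + 8/3 → -x_2 + 2
  leading term x_2: subtract (-3/8)·h_6 from -x_2 + 2 → 0
  remainder 0.

S(f_3,h_5): lcm = x_1*x_2. S = -1/4*x_1 - x_2 + 7/4.
  leading term x_1: subtract (-3/11)·h_5 from -1/4*x_1 - x_2 + 7/4 → -x_2 + 2
  leading term x_2: subtract (-3/8)·h_6 from -x_2 + 2 → 0
  remainder 0.

S(h_4,h_5): leading monomials are coprime, so the S-polynomial reduces to 0 (Buchberger's first criterion).
S(f_1,h_6): lcm = x_1*x_2. S = 8/3*x_1 + 8/3.
  leading term x_1: subtract (32/11)·h_5 from 8/3*x_1 + 8/3 → 0
  remainder 0.

S(f_2,h_6): lcm = x_1*x_2. S = 3/4*x_2**2 + 9/4*x_1 - 3/4.
  leading term x_2**2: subtract (-1)·h_4 from 3/4*x_2**2 + 9/4*x_1 - 3/4 → 8/3*x_1 + 8/3
  leading term x_1: subtract (32/11)·h_5 from 8/3*x_1 + 8/3 → 0
  remainder 0.

S(f_3,h_6): lcm = x_1*x_2. S = 7/4*x_1 + 7/4.
  leading term x_1: subtract (21/11)·h_5 from 7/4*x_1 + 7/4 → 0
  remainder 0.

S(h_4,h_6): lcm = x_2**2. S = -5/9*x_1 + 2*x_2 - 41/9.
  leading term x_1: subtract (-20/33)·h_5 from -5/9*x_1 + 2*x_2 - 41/9 → 2*x_2 - 4
  leading term x_2: subtract (3/4)·h_6 from 2*x_2 - 4 → 0
  remainder 0.

S(h_5,h_6): leading monomials are coprime, so the S-polynomial reduces to 0 (Buchberger's first criterion).
Every S-polynomial of the final basis reduces to 0, so we have a Gröbner basis.
Inter-reduce: drop elements whose leading term is divisible by another's, tail-reduce, and make monic.
Reduced Gröbner basis: {x_1 + 1, x_2 - 2}.
Label its elements g_1 = x_1 + 1, g_2 = x_2 - 2.

Reduce p = x_1*x_2 + x_1 + 3 modulo G:
  leading term x_1*x_2: subtract (x_2)·g_1 from x_1*x_2 + x_1 + 3 → x_1 - x_2 + 3
  leading term x_1: subtract (1)·g_1 from x_1 - x_2 + 3 → -x_2 + 2
  leading term x_2: subtract (-1)·g_2 from -x_2 + 2 → 0
  normal form = 0.
Since the normal form is 0, p ∈ I.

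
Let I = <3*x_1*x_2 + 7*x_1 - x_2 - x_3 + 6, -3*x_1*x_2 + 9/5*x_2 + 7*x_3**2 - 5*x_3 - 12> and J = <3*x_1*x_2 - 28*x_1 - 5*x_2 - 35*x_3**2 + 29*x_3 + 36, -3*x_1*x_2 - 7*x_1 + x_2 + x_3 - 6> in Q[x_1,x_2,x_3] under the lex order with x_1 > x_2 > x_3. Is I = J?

Since reduced Gröbner bases are canonical representatives of ideals under a given ordering, it suffices to compute and compare them.
Buchberger on the first generating set:
f_1 = 3*x_1*x_2 + 7*x_1 - x_2 - x_3 + 6, LT = x_1*x_2.
f_2 = -3*x_1*x_2 + 9/5*x_2 + 7*x_3**2 - 5*x_3 - 12, LT = x_1*x_2.

S(f_1,f_2): lcm = x_1*x_2. S = 7/3*x_1 + 4/15*x_2 + 7/3*x_3**2 - 2*x_3 - 2.
  reduce S modulo (f_1, f_2):
  remainder 7/3*x_1 + 4/15*x_2 + 7/3*x_3**2 - 2*x_3 - 2 ≠ 0; add g_3 = 7/3*x_1 + 4/15*x_2 + 7/3*x_3**2 - 2*x_3 - 2 to the basis.

S(f_1,g_3): lcm = x_1*x_2. S = 7/3*x_1 - 4/35*x_2**2 - x_2*x_3**2 + 6/7*x_2*x_3 + 11/21*x_2 - 1/3*x_3 + 2.
  reduce S modulo (f_1, f_2, g_3):
  remainder -4/35*x_2**2 - x_2*x_3**2 + 6/7*x_2*x_3 + 9/35*x_2 - 7/3*x_3**2 + 5/3*x_3 + 4 ≠ 0; add g_4 = -4/35*x_2**2 - x_2*x_3**2 + 6/7*x_2*x_3 + 9/35*x_2 - 7/3*x_3**2 + 5/3*x_3 + 4 to the basis.

The other S-polynomials (S(f_2,g_3), S(f_1,g_4), S(f_2,g_4), S(g_3,g_4)) all reduce to 0 modulo the current basis, so we have a Gröbner basis.
Inter-reduce: drop elements whose leading term is divisible by another's, tail-reduce, and make monic.
Reduced Gröbner basis: {x_1 + 4/35*x_2 + x_3**2 - 6/7*x_3 - 6/7, x_2**2 + 35/4*x_2*x_3**2 - 15/2*x_2*x_3 - 9/4*x_2 + 245/12*x_3**2 - 175/12*x_3 - 35}.

Buchberger on the second generating set:
h_1 = 3*x_1*x_2 - 28*x_1 - 5*x_2 - 35*x_3**2 + 29*x_3 + 36, LT = x_1*x_2.
h_2 = -3*x_1*x_2 - 7*x_1 + x_2 + x_3 - 6, LT = x_1*x_2.

S(h_1,h_2): lcm = x_1*x_2. S = -35/3*x_1 - 4/3*x_2 - 35/3*x_3**2 + 10*x_3 + 10.
  reduce S modulo (h_1, h_2):
  remainder -35/3*x_1 - 4/3*x_2 - 35/3*x_3**2 + 10*x_3 + 10 ≠ 0; add k_3 = -35/3*x_1 - 4/3*x_2 - 35/3*x_3**2 + 10*x_3 + 10 to the basis.

S(h_1,k_3): lcm = x_1*x_2. S = -28/3*x_1 - 4/35*x_2**2 - x_2*x_3**2 + 6/7*x_2*x_3 - 17/21*x_2 - 35/3*x_3**2 + 29/3*x_3 + 12.
  reduce S modulo (h_1, h_2, k_3):
  remainder -4/35*x_2**2 - x_2*x_3**2 + 6/7*x_2*x_3 + 9/35*x_2 - 7/3*x_3**2 + 5/3*x_3 + 4 ≠ 0; add k_4 = -4/35*x_2**2 - x_2*x_3**2 + 6/7*x_2*x_3 + 9/35*x_2 - 7/3*x_3**2 + 5/3*x_3 + 4 to the basis.

The other S-polynomials (S(h_2,k_3), S(h_1,k_4), S(h_2,k_4), S(k_3,k_4)) all reduce to 0 modulo the current basis, so we have a Gröbner basis.
Inter-reduce: drop elements whose leading term is divisible by another's, tail-reduce, and make monic.
Reduced Gröbner basis: {x_1 + 4/35*x_2 + x_3**2 - 6/7*x_3 - 6/7, x_2**2 + 35/4*x_2*x_3**2 - 15/2*x_2*x_3 - 9/4*x_2 + 245/12*x_3**2 - 175/12*x_3 - 35}.

These coincide, so the ideals are equal.

Yes, the ideals are equal.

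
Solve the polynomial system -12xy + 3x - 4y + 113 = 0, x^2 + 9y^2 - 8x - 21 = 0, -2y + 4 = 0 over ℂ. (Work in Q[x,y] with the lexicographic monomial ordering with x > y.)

{(5, 2)}

Compute a lex Gröbner basis by Buchberger's algorithm.
f_1 = -12xy + 3x - 4y + 113, LT = xy.
f_2 = x^2 - 8x + 9y^2 - 21, LT = x^2.
f_3 = -2y + 4, LT = y.

S(f_1,f_2): lcm = x^2y. S = -1/4x^2 + 25/3xy - 113/12x - 9y^3 + 21y.
  reduce S modulo (f_1, f_2, f_3):
  remainder -28/3x + 140/3 ≠ 0; add h_4 = -28/3x + 140/3 to the basis.

The other S-polynomials (S(f_1,f_3), S(f_2,f_3), S(f_1,h_4), S(f_2,h_4), S(f_3,h_4)) all reduce to 0 modulo the current basis, so we have a Gröbner basis.
Inter-reduce: drop elements whose leading term is divisible by another's, tail-reduce, and make monic.
Reduced Gröbner basis: {x - 5, y - 2}.

A lex Gröbner basis eliminates variables successively. Here y - 2 depends only on y, with roots {2}; lifting each root through the earlier basis elements recovers the full solutions.
  y = 2: the earlier basis element becomes x - 5 = 0, giving x = 5 — point (5, 2).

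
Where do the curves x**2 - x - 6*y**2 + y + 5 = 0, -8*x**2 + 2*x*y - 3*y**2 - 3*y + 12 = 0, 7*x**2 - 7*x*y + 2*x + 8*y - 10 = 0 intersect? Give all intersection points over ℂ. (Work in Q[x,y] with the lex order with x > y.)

{(1, 1)}

Compute a lex Gröbner basis by Buchberger's algorithm.
f_1 = x**2 - x - 6*y**2 + y + 5, LT = x**2.
f_2 = -8*x**2 + 2*x*y - 3*y**2 - 3*y + 12, LT = x**2.
f_3 = 7*x**2 - 7*x*y + 2*x + 8*y - 10, LT = x**2.

S(f_1,f_2): lcm = x**2. S = 1/4*x*y - x - 51/8*y**2 + 5/8*y + 13/2.
  reduce S modulo (f_1, f_2, f_3):
  remainder 1/4*x*y - x - 51/8*y**2 + 5/8*y + 13/2 ≠ 0; add h_4 = 1/4*x*y - x - 51/8*y**2 + 5/8*y + 13/2 to the basis.

S(f_1,f_3): lcm = x**2. S = x*y - 9/7*x - 6*y**2 - 1/7*y + 45/7.
  reduce S modulo (f_1, f_2, f_3, h_4):
  remainder 19/7*x + 39/2*y**2 - 37/14*y - 137/7 ≠ 0; add h_5 = 19/7*x + 39/2*y**2 - 37/14*y - 137/7 to the basis.

S(f_1,h_4): lcm = x**2*y. S = 4*x**2 + 51/2*x*y**2 - 7/2*x*y - 26*x - 6*y**3 + y**2 + 5*y.
  reduce S modulo (f_1, f_2, f_3, h_4, h_5):
  remainder 2577/4*y**3 - 3791/19*y**2 - 41499/76*y + 1925/19 ≠ 0; add h_6 = 2577/4*y**3 - 3791/19*y**2 - 41499/76*y + 1925/19 to the basis.

S(f_3,h_4): lcm = x**2*y. S = 4*x**2 + 49/2*x*y**2 - 31/14*x*y - 26*x + 8/7*y**2 - 10/7*y.
  reduce S modulo (f_1, f_2, f_3, h_4, h_5, h_6):
  remainder 615718/114247*y**2 - 84734/114247*y - 530984/114247 ≠ 0; add h_7 = 615718/114247*y**2 - 84734/114247*y - 530984/114247 to the basis.

S(f_1,h_5): lcm = x**2. S = -273/38*x*y**2 + 37/38*x*y + 118/19*x - 6*y**2 + y + 5.
  reduce S modulo (f_1, f_2, f_3, h_4, h_5, h_6, h_7):
  remainder -534545/5849321*y + 534545/5849321 ≠ 0; add h_8 = -534545/5849321*y + 534545/5849321 to the basis.

The other S-polynomials (S(f_2,f_3), S(f_2,h_4), S(f_2,h_5), S(f_3,h_5), S(h_4,h_5), S(f_1,h_6), S(f_2,h_6), S(f_3,h_6), S(h_4,h_6), S(h_5,h_6), S(f_1,h_7), S(f_2,h_7), S(f_3,h_7), S(h_4,h_7), S(h_5,h_7), S(h_6,h_7), S(f_1,h_8), S(f_2,h_8), S(f_3,h_8), S(h_4,h_8), S(h_5,h_8), S(h_6,h_8), S(h_7,h_8)) all reduce to 0 modulo the current basis, so we have a Gröbner basis.
Inter-reduce: drop elements whose leading term is divisible by another's, tail-reduce, and make monic.
Reduced Gröbner basis: {x - 1, y - 1}.

A lex Gröbner basis eliminates variables successively. Here y - 1 depends only on y, with roots {1}; lifting each root through the earlier basis elements recovers the full solutions.
  y = 1: the earlier basis element becomes x - 1 = 0, giving x = 1 — point (1, 1).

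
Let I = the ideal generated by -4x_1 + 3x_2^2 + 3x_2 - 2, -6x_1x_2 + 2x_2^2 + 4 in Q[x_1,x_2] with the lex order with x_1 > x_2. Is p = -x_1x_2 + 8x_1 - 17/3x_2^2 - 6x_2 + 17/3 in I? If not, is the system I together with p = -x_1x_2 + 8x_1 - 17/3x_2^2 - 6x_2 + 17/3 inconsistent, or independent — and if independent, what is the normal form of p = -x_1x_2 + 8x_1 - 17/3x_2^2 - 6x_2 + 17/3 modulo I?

First compute the reduced Gröbner basis of I by Buchberger's algorithm.
f_1 = -4x_1 + 3x_2^2 + 3x_2 - 2, LT = x_1.
f_2 = -6x_1x_2 + 2x_2^2 + 4, LT = x_1x_2.

S(f_1,f_2): lcm = x_1x_2. S = -3/4x_2^3 - 5/12x_2^2 + 1/2x_2 + 2/3.
  reduce S modulo (f_1, f_2):
  remainder -3/4x_2^3 - 5/12x_2^2 + 1/2x_2 + 2/3 ≠ 0; add h_3 = -3/4x_2^3 - 5/12x_2^2 + 1/2x_2 + 2/3 to the basis.

The other S-polynomials (S(f_1,h_3), S(f_2,h_3)) all reduce to 0 modulo the current basis, so we have a Gröbner basis.
Inter-reduce: drop elements whose leading term is divisible by another's, tail-reduce, and make monic.
Reduced Gröbner basis: {x_1 - 3/4x_2^2 - 3/4x_2 + 1/2, x_2^3 + 5/9x_2^2 - 2/3x_2 - 8/9}.
Label its elements g_1 = x_1 - 3/4x_2^2 - 3/4x_2 + 1/2, g_2 = x_2^3 + 5/9x_2^2 - 2/3x_2 - 8/9.

Reduce p = -x_1x_2 + 8x_1 - 17/3x_2^2 - 6x_2 + 17/3 modulo G:
  leading term x_1x_2: subtract (-x_2)·g_1 from -x_1x_2 + 8x_1 - 17/3x_2^2 - 6x_2 + 17/3 → 8x_1 - 3/4x_2^3 - 77/12x_2^2 - 11/2x_2 + 17/3
  leading term x_1: subtract (8)·g_1 from 8x_1 - 3/4x_2^3 - 77/12x_2^2 - 11/2x_2 + 17/3 → -3/4x_2^3 - 5/12x_2^2 + 1/2x_2 + 5/3
  leading term x_2^3: subtract (-3/4)·g_2 from -3/4x_2^3 - 5/12x_2^2 + 1/2x_2 + 5/3 → 1
  leading term 1: no divisor's leading term divides it; move 1 to the remainder.
  normal form = 1.
The normal form is nonzero, so p ∉ I. Since p minus its normal form lies in I, I + (p) = I + (r) where r = 1; decide whether this ideal is the whole ring.
Here r = 1 is a nonzero constant, hence a unit: 1 ∈ I + (p), the Gröbner basis of I + (p) is {1}, and the enlarged system has no common solution — adjoining p is inconsistent.

Adjoining -x_1x_2 + 8x_1 - 17/3x_2^2 - 6x_2 + 17/3 makes the ideal the whole ring: the system is inconsistent.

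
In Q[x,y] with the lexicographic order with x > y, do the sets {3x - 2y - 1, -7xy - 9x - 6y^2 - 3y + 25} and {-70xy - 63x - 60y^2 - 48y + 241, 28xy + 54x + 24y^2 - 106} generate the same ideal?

Yes, the ideals are equal.

Since reduced Gröbner bases are canonical representatives of ideals under a given ordering, it suffices to compute and compare them.
Buchberger on the first generating set:
f_1 = 3x - 2y - 1, LT = x.
f_2 = -7xy - 9x - 6y^2 - 3y + 25, LT = xy.

S(f_1,f_2): lcm = xy. S = -9/7x - 32/21y^2 - 16/21y + 25/7.
  leading term x: subtract (-3/7)·f_1 from -9/7x - 32/21y^2 - 16/21y + 25/7 → -32/21y^2 - 34/21y + 22/7
  leading term y^2: no divisor's leading term divides it; move -32/21y^2 to the remainder.
  leading term y: no divisor's leading term divides it; move -34/21y to the remainder.
  leading term 1: no divisor's leading term divides it; move 22/7 to the remainder.
  remainder -32/21y^2 - 34/21y + 22/7 ≠ 0; add g_3 = -32/21y^2 - 34/21y + 22/7 to the basis.

The other S-polynomials (S(f_1,g_3), S(f_2,g_3)) all reduce to 0 modulo the current basis, so we have a Gröbner basis.
Inter-reduce: drop elements whose leading term is divisible by another's, tail-reduce, and make monic.
Reduced Gröbner basis: {x - 2/3y - 1/3, y^2 + 17/16y - 33/16}.

Buchberger on the second generating set:
h_1 = -70xy - 63x - 60y^2 - 48y + 241, LT = xy.
h_2 = 28xy + 54x + 24y^2 - 106, LT = xy.

S(h_1,h_2): lcm = xy. S = -36/35x + 24/35y + 12/35.
  leading term x: no divisor's leading term divides it; move -36/35x to the remainder.
  leading term y: no divisor's leading term divides it; move 24/35y to the remainder.
  leading term 1: no divisor's leading term divides it; move 12/35 to the remainder.
  remainder -36/35x + 24/35y + 12/35 ≠ 0; add k_3 = -36/35x + 24/35y + 12/35 to the basis.

S(h_1,k_3): lcm = xy. S = 9/10x + 32/21y^2 + 107/105y - 241/70.
  leading term x: subtract (-7/8)·k_3 from 9/10x + 32/21y^2 + 107/105y - 241/70 → 32/21y^2 + 34/21y - 22/7
  leading term y^2: no divisor's leading term divides it; move 32/21y^2 to the remainder.
  leading term y: no divisor's leading term divides it; move 34/21y to the remainder.
  leading term 1: no divisor's leading term divides it; move -22/7 to the remainder.
  remainder 32/21y^2 + 34/21y - 22/7 ≠ 0; add k_4 = 32/21y^2 + 34/21y - 22/7 to the basis.

The other S-polynomials (S(h_2,k_3), S(h_1,k_4), S(h_2,k_4), S(k_3,k_4)) all reduce to 0 modulo the current basis, so we have a Gröbner basis.
Inter-reduce: drop elements whose leading term is divisible by another's, tail-reduce, and make monic.
Reduced Gröbner basis: {x - 2/3y - 1/3, y^2 + 17/16y - 33/16}.

These coincide, so the ideals are equal.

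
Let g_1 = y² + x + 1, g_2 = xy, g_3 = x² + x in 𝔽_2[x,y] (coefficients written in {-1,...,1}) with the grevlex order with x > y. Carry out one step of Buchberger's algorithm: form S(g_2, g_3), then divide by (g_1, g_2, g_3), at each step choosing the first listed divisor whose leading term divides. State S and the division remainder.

lcm(LM(g_2), LM(g_3)) = x²y.
S = (lcm/LT(g_2))·g_2 − (lcm/LT(g_3))·g_3 = xy.
Reduce S modulo (g_1, g_2, g_3) in that order:
  leading term xy: subtract (1)·g_2 from xy → 0
The remainder is 0, so this S-polynomial contributes no new basis element.

S(g_2, g_3) = xy; remainder on division = 0.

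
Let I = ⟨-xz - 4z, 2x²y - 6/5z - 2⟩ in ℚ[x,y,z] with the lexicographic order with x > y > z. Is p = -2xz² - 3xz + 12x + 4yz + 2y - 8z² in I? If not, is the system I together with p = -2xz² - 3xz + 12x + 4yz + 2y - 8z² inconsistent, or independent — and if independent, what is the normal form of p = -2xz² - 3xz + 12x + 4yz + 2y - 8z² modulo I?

First compute the reduced Gröbner basis of I by Buchberger's algorithm.
f_1 = -xz - 4z, LT = xz.
f_2 = 2x²y - 6/5z - 2, LT = x²y.

S(f_1,f_2): lcm = x²yz. S = 4xyz + ⅗z² + z.
  leading term xyz: subtract (-4y)·f_1 from 4xyz + ⅗z² + z → -16yz + ⅗z² + z
  leading term yz: no divisor's leading term divides it; move -16yz to the remainder.
  leading term z²: no divisor's leading term divides it; move ⅗z² to the remainder.
  leading term z: no divisor's leading term divides it; move z to the remainder.
  remainder -16yz + ⅗z² + z ≠ 0; add h_3 = -16yz + ⅗z² + z to the basis.

The other S-polynomials (S(f_1,h_3), S(f_2,h_3)) all reduce to 0 modulo the current basis, so we have a Gröbner basis.
Inter-reduce: drop elements whose leading term is divisible by another's, tail-reduce, and make monic.
Reduced Gröbner basis: {x²y - ⅗z - 1, xz + 4z, yz - 3/80z² - 1/16z}.
Label its elements g_1 = x²y - ⅗z - 1, g_2 = xz + 4z, g_3 = yz - 3/80z² - 1/16z.

Reduce p = -2xz² - 3xz + 12x + 4yz + 2y - 8z² modulo G:
  leading term xz²: subtract (-2z)·g_2 from -2xz² - 3xz + 12x + 4yz + 2y - 8z² → -3xz + 12x + 4yz + 2y
  leading term xz: subtract (-3)·g_2 from -3xz + 12x + 4yz + 2y → 12x + 4yz + 2y + 12z
  leading term x: no divisor's leading term divides it; move 12x to the remainder.
  leading term yz: subtract (4)·g_3 from 4yz + 2y + 12z → 2y + 3/20z² + 49/4z
  leading term y: no divisor's leading term divides it; move 2y to the remainder.
  leading term z²: no divisor's leading term divides it; move 3/20z² to the remainder.
  leading term z: no divisor's leading term divides it; move 49/4z to the remainder.
  normal form = 12x + 2y + 3/20z² + 49/4z.
The normal form is nonzero, so p ∉ I. Since p minus its normal form lies in I, I + (p) = I + (r) where r = 12x + 2y + 3/20z² + 49/4z; decide whether this ideal is the whole ring.
Run Buchberger on G together with r (pairs among the g_i already reduce to 0 since G is a Gröbner basis):
g_1 = x²y - ⅗z - 1, LT = x²y.
g_2 = xz + 4z, LT = xz.
g_3 = yz - 3/80z² - 1/16z, LT = yz.
r = 12x + 2y + 3/20z² + 49/4z, LT = x.

S(g_1,r): lcm = x²y. S = -⅙xy² - 1/80xyz² - 49/48xyz - ⅗z - 1.
  leading term xy²: subtract (-1/72y²)·r from -⅙xy² - 1/80xyz² - 49/48xyz - ⅗z - 1 → -1/80xyz² - 49/48xyz + 1/36y³ + 1/480y²z² + 49/288y²z - ⅗z - 1
  leading term xyz²: subtract (-1/80yz)·g_2 from -1/80xyz² - 49/48xyz + 1/36y³ + 1/480y²z² + 49/288y²z - ⅗z - 1 → -49/48xyz + 1/36y³ + 1/480y²z² + 49/288y²z + 1/20yz² - ⅗z - 1
  leading term xyz: subtract (-49/48y)·g_2 from -49/48xyz + 1/36y³ + 1/480y²z² + 49/288y²z + 1/20yz² - ⅗z - 1 → 1/36y³ + 1/480y²z² + 49/288y²z + 1/20yz² + 49/12yz - ⅗z - 1
  leading term y³: no divisor's leading term divides it; move 1/36y³ to the remainder.
  leading term y²z²: subtract (1/480yz)·g_3 from 1/480y²z² + 49/288y²z + 1/20yz² + 49/12yz - ⅗z - 1 → 49/288y²z + 1/12800yz³ + 77/1536yz² + 49/12yz - ⅗z - 1
  leading term y²z: subtract (49/288y)·g_3 from 49/288y²z + 1/12800yz³ + 77/1536yz² + 49/12yz - ⅗z - 1 → 1/12800yz³ + 217/3840yz² + 18865/4608yz - ⅗z - 1
  leading term yz³: subtract (1/12800z²)·g_3 from 1/12800yz³ + 217/3840yz² + 18865/4608yz - ⅗z - 1 → 217/3840yz² + 18865/4608yz + 3/1024000z⁴ + 1/204800z³ - ⅗z - 1
  leading term yz²: subtract (217/3840z)·g_3 from 217/3840yz² + 18865/4608yz + 3/1024000z⁴ + 1/204800z³ - ⅗z - 1 → 18865/4608yz + 3/1024000z⁴ + 87/40960z³ + 217/61440z² - ⅗z - 1
  leading term yz: subtract (18865/4608)·g_3 from 18865/4608yz + 3/1024000z⁴ + 87/40960z³ + 217/61440z² - ⅗z - 1 → 3/1024000z⁴ + 87/40960z³ + 6433/40960z² - 126859/368640z - 1
  leading term z⁴: no divisor's leading term divides it; move 3/1024000z⁴ to the remainder.
  leading term z³: no divisor's leading term divides it; move 87/40960z³ to the remainder.
  leading term z²: no divisor's leading term divides it; move 6433/40960z² to the remainder.
  leading term z: no divisor's leading term divides it; move -126859/368640z to the remainder.
  leading term 1: no divisor's leading term divides it; move -1 to the remainder.
  remainder 1/36y³ + 3/1024000z⁴ + 87/40960z³ + 6433/40960z² - 126859/368640z - 1 ≠ 0; add m_5 = 1/36y³ + 3/1024000z⁴ + 87/40960z³ + 6433/40960z² - 126859/368640z - 1 to the basis.

S(g_2,r): lcm = xz. S = -⅙yz - 1/80z³ - 49/48z² + 4z.
  leading term yz: subtract (-⅙)·g_3 from -⅙yz - 1/80z³ - 49/48z² + 4z → -1/80z³ - 493/480z² + 383/96z
  leading term z³: no divisor's leading term divides it; move -1/80z³ to the remainder.
  leading term z²: no divisor's leading term divides it; move -493/480z² to the remainder.
  leading term z: no divisor's leading term divides it; move 383/96z to the remainder.
  remainder -1/80z³ - 493/480z² + 383/96z ≠ 0; add m_6 = -1/80z³ - 493/480z² + 383/96z to the basis.

The other S-polynomials (S(g_1,g_2), S(g_1,g_3), S(g_2,g_3), S(g_3,r), S(g_1,m_5), S(g_2,m_5), S(g_3,m_5), S(r,m_5), S(g_1,m_6), S(g_2,m_6), S(g_3,m_6), S(r,m_6), S(m_5,m_6)) all reduce to 0 modulo the current basis, so we have a Gröbner basis.
Inter-reduce: drop elements whose leading term is divisible by another's, tail-reduce, and make monic.
Reduced Gröbner basis: {x + ⅙y + 1/80z² + 49/48z, y³ + 119667/1024000z² + 1894513/204800z - 36, yz - 3/80z² - 1/16z, z³ + 493/6z² - 1915/6z}.
The reduced Gröbner basis of I + (p) is {x + ⅙y + 1/80z² + 49/48z, y³ + 119667/1024000z² + 1894513/204800z - 36, yz - 3/80z² - 1/16z, z³ + 493/6z² - 1915/6z} ≠ {1}, a proper ideal, so the enlarged system stays consistent: p is independent of I, with normal form 12x + 2y + 3/20z² + 49/4z.

The remainder on division by a Gröbner basis is unique — it is the normal form.

-2xz² - 3xz + 12x + 4yz + 2y - 8z² is independent of I; its normal form modulo I is 12x + 2y + 3/20z² + 49/4z.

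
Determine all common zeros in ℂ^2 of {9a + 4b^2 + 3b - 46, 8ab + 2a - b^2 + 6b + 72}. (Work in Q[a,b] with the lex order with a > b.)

Compute a lex Gröbner basis by Buchberger's algorithm.
f_1 = 9a + 4b^2 + 3b - 46, LT = a.
f_2 = 8ab + 2a - b^2 + 6b + 72, LT = ab.

S(f_1,f_2): lcm = ab. S = -1/4a + 4/9b^3 + 11/24b^2 - 211/36b - 9.
  leading term a: subtract (-1/36)·f_1 from -1/4a + 4/9b^3 + 11/24b^2 - 211/36b - 9 → 4/9b^3 + 41/72b^2 - 52/9b - 185/18
  leading term b^3: no divisor's leading term divides it; move 4/9b^3 to the remainder.
  leading term b^2: no divisor's leading term divides it; move 41/72b^2 to the remainder.
  leading term b: no divisor's leading term divides it; move -52/9b to the remainder.
  leading term 1: no divisor's leading term divides it; move -185/18 to the remainder.
  remainder 4/9b^3 + 41/72b^2 - 52/9b - 185/18 ≠ 0; add h_3 = 4/9b^3 + 41/72b^2 - 52/9b - 185/18 to the basis.

The other S-polynomials (S(f_1,h_3), S(f_2,h_3)) all reduce to 0 modulo the current basis, so we have a Gröbner basis.
Inter-reduce: drop elements whose leading term is divisible by another's, tail-reduce, and make monic.
Reduced Gröbner basis: {a + 4/9b^2 + 1/3b - 46/9, b^3 + 41/32b^2 - 13b - 185/8}.

A lex Gröbner basis eliminates variables successively. Here b^3 + 41/32b^2 - 13b - 185/8 depends only on b, with roots {-2, 23/64 - 3*sqrt(5321)/64, 23/64 + 3*sqrt(5321)/64}; lifting each root through the earlier basis elements recovers the full solutions.
  b = -2: the earlier basis element becomes a - 4 = 0, giving a = 4 — point (4, -2).
  b = 23/64 - 3*sqrt(5321)/64: the earlier basis element becomes a - 47*sqrt(5321)/1536 + 403/1536 = 0, giving a = -403/1536 + 47*sqrt(5321)/1536 — point (-403/1536 + 47*sqrt(5321)/1536, 23/64 - 3*sqrt(5321)/64).
  b = 23/64 + 3*sqrt(5321)/64: the earlier basis element becomes a + 403/1536 + 47*sqrt(5321)/1536 = 0, giving a = -47*sqrt(5321)/1536 - 403/1536 — point (-47*sqrt(5321)/1536 - 403/1536, 23/64 + 3*sqrt(5321)/64).
Each listed point satisfies every original equation (direct substitution).

{(4, -2), (-403/1536 + 47*sqrt(5321)/1536, 23/64 - 3*sqrt(5321)/64), (-47*sqrt(5321)/1536 - 403/1536, 23/64 + 3*sqrt(5321)/64)}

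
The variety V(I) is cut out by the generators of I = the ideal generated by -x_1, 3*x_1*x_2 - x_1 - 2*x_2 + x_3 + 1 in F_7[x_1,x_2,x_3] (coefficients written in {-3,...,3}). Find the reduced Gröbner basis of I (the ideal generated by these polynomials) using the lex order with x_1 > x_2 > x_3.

f_1 = -x_1, LT = x_1.
f_2 = 3*x_1*x_2 - x_1 - 2*x_2 + x_3 + 1, LT = x_1*x_2.

S(f_1,f_2): lcm = x_1*x_2. S = -2*x_1 + 3*x_2 + 2*x_3 + 2.
  reduce S modulo (f_1, f_2):
  remainder 3*x_2 + 2*x_3 + 2 ≠ 0; add g_3 = 3*x_2 + 2*x_3 + 2 to the basis.

The other S-polynomials (S(f_1,g_3), S(f_2,g_3)) all reduce to 0 modulo the current basis, so we have a Gröbner basis.
Inter-reduce: drop elements whose leading term is divisible by another's, tail-reduce, and make monic.

G = {x_1, x_2 + 3*x_3 + 3}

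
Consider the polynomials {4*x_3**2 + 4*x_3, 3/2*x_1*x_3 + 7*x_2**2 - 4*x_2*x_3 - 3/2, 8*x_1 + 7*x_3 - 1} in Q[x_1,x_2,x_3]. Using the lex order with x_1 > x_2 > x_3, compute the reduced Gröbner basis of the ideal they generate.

f_1 = 4*x_3**2 + 4*x_3, LT = x_3**2.
f_2 = 3/2*x_1*x_3 + 7*x_2**2 - 4*x_2*x_3 - 3/2, LT = x_1*x_3.
f_3 = 8*x_1 + 7*x_3 - 1, LT = x_1.

S(f_1,f_2): lcm = x_1*x_3**2. S = x_1*x_3 - 14/3*x_2**2*x_3 + 8/3*x_2*x_3**2 + x_3.
  reduce S modulo (f_1, f_2, f_3):
  remainder -14/3*x_2**2*x_3 - 14/3*x_2**2 + x_3 + 1 ≠ 0; add g_4 = -14/3*x_2**2*x_3 - 14/3*x_2**2 + x_3 + 1 to the basis.

S(f_2,f_3): lcm = x_1*x_3. S = 14/3*x_2**2 - 8/3*x_2*x_3 - 7/8*x_3**2 + 1/8*x_3 - 1.
  reduce S modulo (f_1, f_2, f_3, g_4):
  remainder 14/3*x_2**2 - 8/3*x_2*x_3 + x_3 - 1 ≠ 0; add g_5 = 14/3*x_2**2 - 8/3*x_2*x_3 + x_3 - 1 to the basis.

The other S-polynomials (S(f_1,f_3), S(f_1,g_4), S(f_2,g_4), S(f_3,g_4), S(f_1,g_5), S(f_2,g_5), S(f_3,g_5), S(g_4,g_5)) all reduce to 0 modulo the current basis, so we have a Gröbner basis.
Inter-reduce: drop elements whose leading term is divisible by another's, tail-reduce, and make monic.

G = {x_1 + 7/8*x_3 - 1/8, x_2**2 - 4/7*x_2*x_3 + 3/14*x_3 - 3/14, x_3**2 + x_3}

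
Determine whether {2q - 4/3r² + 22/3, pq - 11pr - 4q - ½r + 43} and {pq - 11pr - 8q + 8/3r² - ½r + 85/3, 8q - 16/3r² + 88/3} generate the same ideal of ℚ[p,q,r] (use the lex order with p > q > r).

Yes, the ideals are equal.

For a fixed monomial order, each ideal has a unique reduced Gröbner basis; comparing bases decides equality.
Buchberger on the first generating set:
f_1 = 2q - 4/3r² + 22/3, LT = q.
f_2 = pq - 11pr - 4q - ½r + 43, LT = pq.

S(f_1,f_2): lcm = pq. S = -⅔pr² + 11pr + 11/3p + 4q + ½r - 43.
  leading term pr²: no divisor's leading term divides it; move -⅔pr² to the remainder.
  leading term pr: no divisor's leading term divides it; move 11pr to the remainder.
  leading term p: no divisor's leading term divides it; move 11/3p to the remainder.
  leading term q: subtract (2)·f_1 from 4q + ½r - 43 → 8/3r² + ½r - 173/3
  leading term r²: no divisor's leading term divides it; move 8/3r² to the remainder.
  leading term r: no divisor's leading term divides it; move ½r to the remainder.
  leading term 1: no divisor's leading term divides it; move -173/3 to the remainder.
  remainder -⅔pr² + 11pr + 11/3p + 8/3r² + ½r - 173/3 ≠ 0; add g_3 = -⅔pr² + 11pr + 11/3p + 8/3r² + ½r - 173/3 to the basis.

The other S-polynomials (S(f_1,g_3), S(f_2,g_3)) all reduce to 0 modulo the current basis, so we have a Gröbner basis.
Inter-reduce: drop elements whose leading term is divisible by another's, tail-reduce, and make monic.
Reduced Gröbner basis: {pr² - 33/2pr - 11/2p - 4r² - ¾r + 173/2, q - ⅔r² + 11/3}.

Buchberger on the second generating set:
h_1 = pq - 11pr - 8q + 8/3r² - ½r + 85/3, LT = pq.
h_2 = 8q - 16/3r² + 88/3, LT = q.

S(h_1,h_2): lcm = pq. S = ⅔pr² - 11pr - 11/3p - 8q + 8/3r² - ½r + 85/3.
  leading term pr²: no divisor's leading term divides it; move ⅔pr² to the remainder.
  leading term pr: no divisor's leading term divides it; move -11pr to the remainder.
  leading term p: no divisor's leading term divides it; move -11/3p to the remainder.
  leading term q: subtract (-1)·h_2 from -8q + 8/3r² - ½r + 85/3 → -8/3r² - ½r + 173/3
  leading term r²: no divisor's leading term divides it; move -8/3r² to the remainder.
  leading term r: no divisor's leading term divides it; move -½r to the remainder.
  leading term 1: no divisor's leading term divides it; move 173/3 to the remainder.
  remainder ⅔pr² - 11pr - 11/3p - 8/3r² - ½r + 173/3 ≠ 0; add k_3 = ⅔pr² - 11pr - 11/3p - 8/3r² - ½r + 173/3 to the basis.

The other S-polynomials (S(h_1,k_3), S(h_2,k_3)) all reduce to 0 modulo the current basis, so we have a Gröbner basis.
Inter-reduce: drop elements whose leading term is divisible by another's, tail-reduce, and make monic.
Reduced Gröbner basis: {pr² - 33/2pr - 11/2p - 4r² - ¾r + 173/2, q - ⅔r² + 11/3}.

These coincide, so the ideals are equal.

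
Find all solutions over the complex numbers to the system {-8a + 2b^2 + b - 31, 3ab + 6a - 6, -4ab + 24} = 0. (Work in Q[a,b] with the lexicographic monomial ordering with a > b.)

{(-2, -3)}

Compute a lex Gröbner basis by Buchberger's algorithm.
f_1 = -8a + 2b^2 + b - 31, LT = a.
f_2 = 3ab + 6a - 6, LT = ab.
f_3 = -4ab + 24, LT = ab.

S(f_1,f_2): lcm = ab. S = -2a - 1/4b^3 - 1/8b^2 + 31/8b + 2.
  reduce S modulo (f_1, f_2, f_3):
  remainder -1/4b^3 - 5/8b^2 + 29/8b + 39/4 ≠ 0; add h_4 = -1/4b^3 - 5/8b^2 + 29/8b + 39/4 to the basis.

S(f_1,f_3): lcm = ab. S = -1/4b^3 - 1/8b^2 + 31/8b + 6.
  reduce S modulo (f_1, f_2, f_3, h_4):
  remainder 1/2b^2 + 1/4b - 15/4 ≠ 0; add h_5 = 1/2b^2 + 1/4b - 15/4 to the basis.

S(f_3,h_4): lcm = ab^3. S = -5/2ab^2 + 29/2ab + 39a - 6b^2.
  reduce S modulo (f_1, f_2, f_3, h_4, h_5):
  remainder -2b - 6 ≠ 0; add h_6 = -2b - 6 to the basis.

The other S-polynomials (S(f_2,f_3), S(f_1,h_4), S(f_2,h_4), S(f_1,h_5), S(f_2,h_5), S(f_3,h_5), S(h_4,h_5), S(f_1,h_6), S(f_2,h_6), S(f_3,h_6), S(h_4,h_6), S(h_5,h_6)) all reduce to 0 modulo the current basis, so we have a Gröbner basis.
Inter-reduce: drop elements whose leading term is divisible by another's, tail-reduce, and make monic.
Reduced Gröbner basis: {a + 2, b + 3}.

Elimination: the polynomial b + 3 lies in the elimination ideal for b, so b ∈ {-3}. For each such b, the remaining basis elements (now univariate) give the rest of the solution.
  b = -3: the earlier basis element becomes a + 2 = 0, giving a = -2 — point (-2, -3).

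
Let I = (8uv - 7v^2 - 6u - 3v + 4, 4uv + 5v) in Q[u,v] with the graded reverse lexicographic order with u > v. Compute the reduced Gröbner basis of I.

G = {u^2 + 7/12u - 5/6, uv + 5/4v, v^2 + 6/7u + 13/7v - 4/7}

f_1 = 8uv - 7v^2 - 6u - 3v + 4, LT = uv.
f_2 = 4uv + 5v, LT = uv.

S(f_1,f_2): lcm = uv. S = -7/8v^2 - 3/4u - 13/8v + 1/2.
  leading term v^2: no divisor's leading term divides it; move -7/8v^2 to the remainder.
  leading term u: no divisor's leading term divides it; move -3/4u to the remainder.
  leading term v: no divisor's leading term divides it; move -13/8v to the remainder.
  leading term 1: no divisor's leading term divides it; move 1/2 to the remainder.
  remainder -7/8v^2 - 3/4u - 13/8v + 1/2 ≠ 0; add g_3 = -7/8v^2 - 3/4u - 13/8v + 1/2 to the basis.

S(f_1,g_3): lcm = uv^2. S = -7/8v^3 - 6/7u^2 - 73/28uv - 3/8v^2 + 4/7u + 1/2v.
  leading term v^3: subtract (v)·g_3 from -7/8v^3 - 6/7u^2 - 73/28uv - 3/8v^2 + 4/7u + 1/2v → -6/7u^2 - 13/7uv + 5/4v^2 + 4/7u
  leading term u^2: no divisor's leading term divides it; move -6/7u^2 to the remainder.
  leading term uv: subtract (-13/56)·f_1 from -13/7uv + 5/4v^2 + 4/7u → -3/8v^2 - 23/28u - 39/56v + 13/14
  leading term v^2: subtract (3/7)·g_3 from -3/8v^2 - 23/28u - 39/56v + 13/14 → -1/2u + 5/7
  leading term u: no divisor's leading term divides it; move -1/2u to the remainder.
  leading term 1: no divisor's leading term divides it; move 5/7 to the remainder.
  remainder -6/7u^2 - 1/2u + 5/7 ≠ 0; add g_4 = -6/7u^2 - 1/2u + 5/7 to the basis.

The other S-polynomials (S(f_2,g_3), S(f_1,g_4), S(f_2,g_4), S(g_3,g_4)) all reduce to 0 modulo the current basis, so we have a Gröbner basis.
Inter-reduce: drop elements whose leading term is divisible by another's, tail-reduce, and make monic.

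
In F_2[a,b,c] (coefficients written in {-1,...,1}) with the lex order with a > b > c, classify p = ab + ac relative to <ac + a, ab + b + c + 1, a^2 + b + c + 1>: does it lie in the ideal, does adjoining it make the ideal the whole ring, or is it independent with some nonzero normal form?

ab + ac is independent of I; its normal form modulo I is a + b + c + 1.

First compute the reduced Gröbner basis of I by Buchberger's algorithm.
f_1 = ac + a, LT = ac.
f_2 = ab + b + c + 1, LT = ab.
f_3 = a^2 + b + c + 1, LT = a^2.

S(f_1,f_2): lcm = abc. S = ab + bc + c^2 + c.
  reduce S modulo (f_1, f_2, f_3):
  remainder bc + b + c^2 + 1 ≠ 0; add h_4 = bc + b + c^2 + 1 to the basis.

S(f_2,f_3): lcm = a^2b. S = ab + ac + a + b^2 + bc + b.
  reduce S modulo (f_1, f_2, f_3, h_4):
  remainder b^2 + b + c^2 + c ≠ 0; add h_5 = b^2 + b + c^2 + c to the basis.

The other S-polynomials (S(f_1,f_3), S(f_1,h_4), S(f_2,h_4), S(f_3,h_4), S(f_1,h_5), S(f_2,h_5), S(f_3,h_5), S(h_4,h_5)) all reduce to 0 modulo the current basis, so we have a Gröbner basis.
Inter-reduce: drop elements whose leading term is divisible by another's, tail-reduce, and make monic.
Reduced Gröbner basis: {a^2 + b + c + 1, ab + b + c + 1, ac + a, b^2 + b + c^2 + c, bc + b + c^2 + 1}.
Label its elements g_1 = a^2 + b + c + 1, g_2 = ab + b + c + 1, g_3 = ac + a, g_4 = b^2 + b + c^2 + c, g_5 = bc + b + c^2 + 1.

Reduce p = ab + ac modulo G:
  leading term ab: subtract (1)·g_2 from ab + ac → ac + b + c + 1
  leading term ac: subtract (1)·g_3 from ac + b + c + 1 → a + b + c + 1
  leading term a: no divisor's leading term divides it; move a to the remainder.
  leading term b: no divisor's leading term divides it; move b to the remainder.
  leading term c: no divisor's leading term divides it; move c to the remainder.
  leading term 1: no divisor's leading term divides it; move 1 to the remainder.
  normal form = a + b + c + 1.
The normal form is nonzero, so p ∉ I. Since p minus its normal form lies in I, I + (p) = I + (r) where r = a + b + c + 1; decide whether this ideal is the whole ring.
Run Buchberger on G together with r (pairs among the g_i already reduce to 0 since G is a Gröbner basis):
g_1 = a^2 + b + c + 1, LT = a^2.
g_2 = ab + b + c + 1, LT = ab.
g_3 = ac + a, LT = ac.
g_4 = b^2 + b + c^2 + c, LT = b^2.
g_5 = bc + b + c^2 + 1, LT = bc.
r = a + b + c + 1, LT = a.

The S-polynomials (S(g_1,g_2), S(g_1,g_3), S(g_1,g_4), S(g_1,g_5), S(g_1,r), S(g_2,g_3), S(g_2,g_4), S(g_2,g_5), S(g_2,r), S(g_3,g_4), S(g_3,g_5), S(g_3,r), S(g_4,g_5), S(g_4,r), S(g_5,r)) all reduce to 0 modulo the current basis, so we have a Gröbner basis.
Inter-reduce: drop elements whose leading term is divisible by another's, tail-reduce, and make monic.
Reduced Gröbner basis: {a + b + c + 1, b^2 + b + c^2 + c, bc + b + c^2 + 1}.
The reduced Gröbner basis of I + (p) is {a + b + c + 1, b^2 + b + c^2 + c, bc + b + c^2 + 1} ≠ {1}, a proper ideal, so the enlarged system stays consistent: p is independent of I, with normal form a + b + c + 1.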